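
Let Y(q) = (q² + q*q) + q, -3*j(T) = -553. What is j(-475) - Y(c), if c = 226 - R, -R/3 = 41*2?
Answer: -1337567/3 ≈ -4.4586e+5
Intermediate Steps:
R = -246 (R = -123*2 = -3*82 = -246)
j(T) = 553/3 (j(T) = -⅓*(-553) = 553/3)
c = 472 (c = 226 - 1*(-246) = 226 + 246 = 472)
Y(q) = q + 2*q² (Y(q) = (q² + q²) + q = 2*q² + q = q + 2*q²)
j(-475) - Y(c) = 553/3 - 472*(1 + 2*472) = 553/3 - 472*(1 + 944) = 553/3 - 472*945 = 553/3 - 1*446040 = 553/3 - 446040 = -1337567/3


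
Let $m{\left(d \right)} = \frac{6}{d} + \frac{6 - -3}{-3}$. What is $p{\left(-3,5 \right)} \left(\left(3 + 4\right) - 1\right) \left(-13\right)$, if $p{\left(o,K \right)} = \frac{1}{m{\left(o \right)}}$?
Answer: $\frac{78}{5} \approx 15.6$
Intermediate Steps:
$m{\left(d \right)} = -3 + \frac{6}{d}$ ($m{\left(d \right)} = \frac{6}{d} + \left(6 + 3\right) \left(- \frac{1}{3}\right) = \frac{6}{d} + 9 \left(- \frac{1}{3}\right) = \frac{6}{d} - 3 = -3 + \frac{6}{d}$)
$p{\left(o,K \right)} = \frac{1}{-3 + \frac{6}{o}}$
$p{\left(-3,5 \right)} \left(\left(3 + 4\right) - 1\right) \left(-13\right) = \left(-1\right) \left(-3\right) \frac{1}{-6 + 3 \left(-3\right)} \left(\left(3 + 4\right) - 1\right) \left(-13\right) = \left(-1\right) \left(-3\right) \frac{1}{-6 - 9} \left(7 - 1\right) \left(-13\right) = \left(-1\right) \left(-3\right) \frac{1}{-15} \cdot 6 \left(-13\right) = \left(-1\right) \left(-3\right) \left(- \frac{1}{15}\right) 6 \left(-13\right) = \left(- \frac{1}{5}\right) 6 \left(-13\right) = \left(- \frac{6}{5}\right) \left(-13\right) = \frac{78}{5}$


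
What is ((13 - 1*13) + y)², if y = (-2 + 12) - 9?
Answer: 1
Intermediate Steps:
y = 1 (y = 10 - 9 = 1)
((13 - 1*13) + y)² = ((13 - 1*13) + 1)² = ((13 - 13) + 1)² = (0 + 1)² = 1² = 1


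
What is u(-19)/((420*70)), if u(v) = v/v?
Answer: 1/29400 ≈ 3.4014e-5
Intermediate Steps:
u(v) = 1
u(-19)/((420*70)) = 1/(420*70) = 1/29400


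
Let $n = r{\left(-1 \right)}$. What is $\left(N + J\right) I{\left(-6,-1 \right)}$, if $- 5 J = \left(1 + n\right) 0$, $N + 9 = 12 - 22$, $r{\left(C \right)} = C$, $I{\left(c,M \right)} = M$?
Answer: $19$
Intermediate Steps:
$n = -1$
$N = -19$ ($N = -9 + \left(12 - 22\right) = -9 - 10 = -19$)
$J = 0$ ($J = - \frac{\left(1 - 1\right) 0}{5} = - \frac{0 \cdot 0}{5} = \left(- \frac{1}{5}\right) 0 = 0$)
$\left(N + J\right) I{\left(-6,-1 \right)} = \left(-19 + 0\right) \left(-1\right) = \left(-19\right) \left(-1\right) = 19$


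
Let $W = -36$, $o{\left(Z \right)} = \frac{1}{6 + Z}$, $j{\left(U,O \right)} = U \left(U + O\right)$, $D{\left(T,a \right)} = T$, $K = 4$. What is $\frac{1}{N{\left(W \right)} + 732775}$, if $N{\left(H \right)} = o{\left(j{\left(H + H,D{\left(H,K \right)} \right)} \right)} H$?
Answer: $\frac{1297}{950409169} \approx 1.3647 \cdot 10^{-6}$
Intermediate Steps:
$j{\left(U,O \right)} = U \left(O + U\right)$
$N{\left(H \right)} = \frac{H}{6 + 6 H^{2}}$ ($N{\left(H \right)} = \frac{H}{6 + \left(H + H\right) \left(H + \left(H + H\right)\right)} = \frac{H}{6 + 2 H \left(H + 2 H\right)} = \frac{H}{6 + 2 H 3 H} = \frac{H}{6 + 6 H^{2}}$)
$\frac{1}{N{\left(W \right)} + 732775} = \frac{1}{\frac{1}{6} \left(-36\right) \frac{1}{1 + \left(-36\right)^{2}} + 732775} = \frac{1}{\frac{1}{6} \left(-36\right) \frac{1}{1 + 1296} + 732775} = \frac{1}{\frac{1}{6} \left(-36\right) \frac{1}{1297} + 732775} = \frac{1}{- \frac{6}{1297} + 732775} = \frac{1}{\frac{950409169}{1297}} = \frac{1297}{950409169}$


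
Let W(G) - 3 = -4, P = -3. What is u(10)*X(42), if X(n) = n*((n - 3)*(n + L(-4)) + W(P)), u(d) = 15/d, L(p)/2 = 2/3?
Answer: 106407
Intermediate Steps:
L(p) = 4/3 (L(p) = 2*(2/3) = 4/3)
W(G) = -1 (W(G) = 3 - 4 = -1)
X(n) = n*(-1 + (-3 + n)*(4/3 + n)) (X(n) = n*((n - 3)*(n + 4/3) - 1) = n*((-3 + n)*(4/3 + n) - 1) = n*(-1 + (-3 + n)*(4/3 + n)))
u(10)*X(42) = (15/10)*((1/3)*42*(-15 - 5*42 + 3*42**2)) = (15*(1/10))*((1/3)*42*(-15 - 210 + 3*1764)) = 3*((1/3)*42*(-15 - 210 + 5292))/2 = 3*((1/3)*42*5067)/2 = (3/2)*70938 = 106407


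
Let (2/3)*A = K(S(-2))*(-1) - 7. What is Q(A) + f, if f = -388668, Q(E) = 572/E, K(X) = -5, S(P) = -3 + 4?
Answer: -1166576/3 ≈ -3.8886e+5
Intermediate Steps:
S(P) = 1
A = -3 (A = 3*(-5*(-1) - 7)/2 = 3*(5 - 7)/2 = (3/2)*(-2) = -3)
Q(A) + f = 572/(-3) - 388668 = 572*(-1/3) - 388668 = -572/3 - 388668 = -1166576/3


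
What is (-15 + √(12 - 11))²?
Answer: 196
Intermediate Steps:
(-15 + √(12 - 11))² = (-15 + √1)² = (-15 + 1)² = (-14)² = 196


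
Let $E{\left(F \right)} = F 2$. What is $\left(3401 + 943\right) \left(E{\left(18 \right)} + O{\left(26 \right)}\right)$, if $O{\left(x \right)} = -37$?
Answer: $-4344$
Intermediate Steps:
$E{\left(F \right)} = 2 F$
$\left(3401 + 943\right) \left(E{\left(18 \right)} + O{\left(26 \right)}\right) = \left(3401 + 943\right) \left(2 \cdot 18 - 37\right) = 4344 \left(36 - 37\right) = 4344 \left(-1\right) = -4344$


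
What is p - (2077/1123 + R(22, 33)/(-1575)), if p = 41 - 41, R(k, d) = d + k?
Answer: -641902/353745 ≈ -1.8146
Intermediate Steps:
p = 0
p - (2077/1123 + R(22, 33)/(-1575)) = 0 - (2077/1123 + (33 + 22)/(-1575)) = 0 - (2077*(1/1123) + 55*(-1/1575)) = 0 - (2077/1123 - 11/315) = 0 - 1*641902/353745 = 0 - 641902/353745 = -641902/353745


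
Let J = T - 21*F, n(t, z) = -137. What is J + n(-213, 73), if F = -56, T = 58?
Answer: 1097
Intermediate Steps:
J = 1234 (J = 58 - 21*(-56) = 58 + 1176 = 1234)
J + n(-213, 73) = 1234 - 137 = 1097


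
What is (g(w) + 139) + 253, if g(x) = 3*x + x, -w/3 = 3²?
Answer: 284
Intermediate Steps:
w = -27 (w = -3*3² = -3*9 = -27)
g(x) = 4*x
(g(w) + 139) + 253 = (4*(-27) + 139) + 253 = (-108 + 139) + 253 = 31 + 253 = 284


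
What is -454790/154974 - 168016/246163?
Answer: -68995291177/19074432381 ≈ -3.6172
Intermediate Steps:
-454790/154974 - 168016/246163 = -454790*1/154974 - 168016*1/246163 = -227395/77487 - 168016/246163 = -68995291177/19074432381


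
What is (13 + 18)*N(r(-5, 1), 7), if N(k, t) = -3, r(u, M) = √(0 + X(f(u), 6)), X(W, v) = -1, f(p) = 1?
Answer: -93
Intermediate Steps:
r(u, M) = I (r(u, M) = √(0 - 1) = √(-1) = I)
(13 + 18)*N(r(-5, 1), 7) = (13 + 18)*(-3) = 31*(-3) = -93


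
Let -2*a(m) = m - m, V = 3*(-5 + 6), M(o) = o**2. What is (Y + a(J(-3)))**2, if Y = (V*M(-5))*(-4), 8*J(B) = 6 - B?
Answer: 90000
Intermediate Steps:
J(B) = 3/4 - B/8 (J(B) = (6 - B)/8 = 3/4 - B/8)
V = 3 (V = 3*1 = 3)
a(m) = 0 (a(m) = -(m - m)/2 = -1/2*0 = 0)
Y = -300 (Y = (3*(-5)**2)*(-4) = (3*25)*(-4) = 75*(-4) = -300)
(Y + a(J(-3)))**2 = (-300 + 0)**2 = (-300)**2 = 90000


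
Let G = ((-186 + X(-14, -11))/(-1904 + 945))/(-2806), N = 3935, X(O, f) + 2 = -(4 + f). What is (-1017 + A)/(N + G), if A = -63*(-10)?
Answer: -347133066/3529634603 ≈ -0.098348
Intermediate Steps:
X(O, f) = -6 - f (X(O, f) = -2 - (4 + f) = -2 + (-4 - f) = -6 - f)
A = 630
G = -181/2690954 (G = ((-186 + (-6 - 1*(-11)))/(-1904 + 945))/(-2806) = ((-186 + (-6 + 11))/(-959))*(-1/2806) = ((-186 + 5)*(-1/959))*(-1/2806) = -181*(-1/959)*(-1/2806) = (181/959)*(-1/2806) = -181/2690954 ≈ -6.7262e-5)
(-1017 + A)/(N + G) = (-1017 + 630)/(3935 - 181/2690954) = -387/10588903809/2690954 = -387*2690954/10588903809 = -347133066/3529634603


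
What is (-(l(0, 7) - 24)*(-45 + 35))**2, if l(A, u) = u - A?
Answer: 28900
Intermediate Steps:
(-(l(0, 7) - 24)*(-45 + 35))**2 = (-((7 - 1*0) - 24)*(-45 + 35))**2 = (-((7 + 0) - 24)*(-10))**2 = (-(7 - 24)*(-10))**2 = (-(-17)*(-10))**2 = (-1*170)**2 = (-170)**2 = 28900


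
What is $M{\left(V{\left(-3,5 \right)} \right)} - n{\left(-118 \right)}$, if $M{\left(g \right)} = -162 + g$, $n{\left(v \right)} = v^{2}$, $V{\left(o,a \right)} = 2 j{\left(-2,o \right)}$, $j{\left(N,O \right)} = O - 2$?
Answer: $-14096$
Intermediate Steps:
$j{\left(N,O \right)} = -2 + O$ ($j{\left(N,O \right)} = O - 2 = -2 + O$)
$V{\left(o,a \right)} = -4 + 2 o$ ($V{\left(o,a \right)} = 2 \left(-2 + o\right) = -4 + 2 o$)
$M{\left(V{\left(-3,5 \right)} \right)} - n{\left(-118 \right)} = \left(-162 + \left(-4 + 2 \left(-3\right)\right)\right) - \left(-118\right)^{2} = \left(-162 - 10\right) - 13924 = -172 - 13924 = -14096$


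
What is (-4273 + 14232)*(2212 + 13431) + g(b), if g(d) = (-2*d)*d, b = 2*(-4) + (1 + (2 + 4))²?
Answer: 155785275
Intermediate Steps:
b = 41 (b = -8 + (1 + 6)² = -8 + 7² = -8 + 49 = 41)
g(d) = -2*d²
(-4273 + 14232)*(2212 + 13431) + g(b) = (-4273 + 14232)*(2212 + 13431) - 2*41² = 9959*15643 - 2*1681 = 155788637 - 3362 = 155785275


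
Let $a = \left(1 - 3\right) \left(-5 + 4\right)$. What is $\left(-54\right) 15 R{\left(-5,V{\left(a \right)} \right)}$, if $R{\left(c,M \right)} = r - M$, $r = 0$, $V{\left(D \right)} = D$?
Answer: $1620$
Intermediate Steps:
$a = 2$ ($a = \left(-2\right) \left(-1\right) = 2$)
$R{\left(c,M \right)} = - M$ ($R{\left(c,M \right)} = 0 - M = - M$)
$\left(-54\right) 15 R{\left(-5,V{\left(a \right)} \right)} = \left(-54\right) 15 \left(\left(-1\right) 2\right) = \left(-810\right) \left(-2\right) = 1620$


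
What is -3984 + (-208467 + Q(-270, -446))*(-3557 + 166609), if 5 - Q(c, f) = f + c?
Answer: -33873404776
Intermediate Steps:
Q(c, f) = 5 - c - f (Q(c, f) = 5 - (f + c) = 5 - (c + f) = 5 + (-c - f) = 5 - c - f)
-3984 + (-208467 + Q(-270, -446))*(-3557 + 166609) = -3984 + (-208467 + (5 - 1*(-270) - 1*(-446)))*(-3557 + 166609) = -3984 + (-208467 + (5 + 270 + 446))*163052 = -3984 + (-208467 + 721)*163052 = -3984 - 207746*163052 = -3984 - 33873400792 = -33873404776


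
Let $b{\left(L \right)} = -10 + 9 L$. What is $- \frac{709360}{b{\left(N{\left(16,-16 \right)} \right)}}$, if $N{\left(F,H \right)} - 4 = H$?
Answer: $\frac{354680}{59} \approx 6011.5$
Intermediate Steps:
$N{\left(F,H \right)} = 4 + H$
$- \frac{709360}{b{\left(N{\left(16,-16 \right)} \right)}} = - \frac{709360}{-10 + 9 \left(4 - 16\right)} = - \frac{709360}{-10 + 9 \left(-12\right)} = - \frac{709360}{-10 - 108} = - \frac{709360}{-118} = \left(-709360\right) \left(- \frac{1}{118}\right) = \frac{354680}{59}$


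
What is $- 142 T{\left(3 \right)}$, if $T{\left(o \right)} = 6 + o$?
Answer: $-1278$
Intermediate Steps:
$- 142 T{\left(3 \right)} = - 142 \left(6 + 3\right) = \left(-142\right) 9 = -1278$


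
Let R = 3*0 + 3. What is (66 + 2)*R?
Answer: 204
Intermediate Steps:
R = 3 (R = 0 + 3 = 3)
(66 + 2)*R = (66 + 2)*3 = 68*3 = 204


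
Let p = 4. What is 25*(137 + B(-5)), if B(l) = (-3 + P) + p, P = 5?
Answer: 3575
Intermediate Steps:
B(l) = 6 (B(l) = (-3 + 5) + 4 = 2 + 4 = 6)
25*(137 + B(-5)) = 25*(137 + 6) = 25*143 = 3575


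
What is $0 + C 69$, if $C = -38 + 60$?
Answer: $1518$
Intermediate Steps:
$C = 22$
$0 + C 69 = 0 + 22 \cdot 69 = 0 + 1518 = 1518$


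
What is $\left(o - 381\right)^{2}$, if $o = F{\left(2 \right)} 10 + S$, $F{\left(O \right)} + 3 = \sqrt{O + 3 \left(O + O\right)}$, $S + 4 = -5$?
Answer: $177800 - 8400 \sqrt{14} \approx 1.4637 \cdot 10^{5}$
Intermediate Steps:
$S = -9$ ($S = -4 - 5 = -9$)
$F{\left(O \right)} = -3 + \sqrt{7} \sqrt{O}$ ($F{\left(O \right)} = -3 + \sqrt{O + 3 \left(O + O\right)} = -3 + \sqrt{O + 3 \cdot 2 O} = -3 + \sqrt{O + 6 O} = -3 + \sqrt{7 O} = -3 + \sqrt{7} \sqrt{O}$)
$o = -39 + 10 \sqrt{14}$ ($o = \left(-3 + \sqrt{7} \sqrt{2}\right) 10 - 9 = \left(-3 + \sqrt{14}\right) 10 - 9 = \left(-30 + 10 \sqrt{14}\right) - 9 = -39 + 10 \sqrt{14} \approx -1.5834$)
$\left(o - 381\right)^{2} = \left(\left(-39 + 10 \sqrt{14}\right) - 381\right)^{2} = \left(-420 + 10 \sqrt{14}\right)^{2}$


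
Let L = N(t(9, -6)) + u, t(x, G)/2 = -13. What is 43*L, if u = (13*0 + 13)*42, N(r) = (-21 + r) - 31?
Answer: 20124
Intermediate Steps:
t(x, G) = -26 (t(x, G) = 2*(-13) = -26)
N(r) = -52 + r
u = 546 (u = (0 + 13)*42 = 13*42 = 546)
L = 468 (L = (-52 - 26) + 546 = -78 + 546 = 468)
43*L = 43*468 = 20124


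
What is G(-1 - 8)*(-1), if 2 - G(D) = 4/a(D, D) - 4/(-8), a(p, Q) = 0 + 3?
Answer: -⅙ ≈ -0.16667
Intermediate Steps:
a(p, Q) = 3
G(D) = ⅙ (G(D) = 2 - (4/3 - 4/(-8)) = 2 - (4*(⅓) - 4*(-⅛)) = 2 - (4/3 + ½) = 2 - 1*11/6 = 2 - 11/6 = ⅙)
G(-1 - 8)*(-1) = (⅙)*(-1) = -⅙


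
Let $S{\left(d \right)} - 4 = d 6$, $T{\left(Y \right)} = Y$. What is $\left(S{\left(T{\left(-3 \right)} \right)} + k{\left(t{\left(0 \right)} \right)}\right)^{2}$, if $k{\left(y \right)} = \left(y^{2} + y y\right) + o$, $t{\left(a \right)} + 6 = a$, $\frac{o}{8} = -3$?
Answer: $1156$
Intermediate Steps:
$o = -24$ ($o = 8 \left(-3\right) = -24$)
$t{\left(a \right)} = -6 + a$
$S{\left(d \right)} = 4 + 6 d$ ($S{\left(d \right)} = 4 + d 6 = 4 + 6 d$)
$k{\left(y \right)} = -24 + 2 y^{2}$ ($k{\left(y \right)} = \left(y^{2} + y y\right) - 24 = \left(y^{2} + y^{2}\right) - 24 = 2 y^{2} - 24 = -24 + 2 y^{2}$)
$\left(S{\left(T{\left(-3 \right)} \right)} + k{\left(t{\left(0 \right)} \right)}\right)^{2} = \left(\left(4 + 6 \left(-3\right)\right) - \left(24 - 2 \left(-6 + 0\right)^{2}\right)\right)^{2} = \left(\left(4 - 18\right) - \left(24 - 2 \left(-6\right)^{2}\right)\right)^{2} = \left(-14 + \left(-24 + 2 \cdot 36\right)\right)^{2} = \left(-14 + \left(-24 + 72\right)\right)^{2} = \left(-14 + 48\right)^{2} = 34^{2} = 1156$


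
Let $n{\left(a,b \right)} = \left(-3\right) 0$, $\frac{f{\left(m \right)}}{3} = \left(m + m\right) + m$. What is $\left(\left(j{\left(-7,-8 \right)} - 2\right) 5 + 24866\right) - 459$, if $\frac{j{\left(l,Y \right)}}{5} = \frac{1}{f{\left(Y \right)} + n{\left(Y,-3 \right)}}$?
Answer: $\frac{1756559}{72} \approx 24397.0$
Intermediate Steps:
$f{\left(m \right)} = 9 m$ ($f{\left(m \right)} = 3 \left(\left(m + m\right) + m\right) = 3 \left(2 m + m\right) = 3 \cdot 3 m = 9 m$)
$n{\left(a,b \right)} = 0$
$j{\left(l,Y \right)} = \frac{5}{9 Y}$ ($j{\left(l,Y \right)} = \frac{5}{9 Y + 0} = \frac{5}{9 Y}$)
$\left(\left(j{\left(-7,-8 \right)} - 2\right) 5 + 24866\right) - 459 = \left(\left(\frac{5}{9 \left(-8\right)} - 2\right) 5 + 24866\right) - 459 = \left(\left(\frac{5}{9} \left(- \frac{1}{8}\right) - 2\right) 5 + 24866\right) - 459 = \left(\left(- \frac{5}{72} - 2\right) 5 + 24866\right) - 459 = \left(\left(- \frac{149}{72}\right) 5 + 24866\right) - 459 = \left(- \frac{745}{72} + 24866\right) - 459 = \frac{1789607}{72} - 459 = \frac{1756559}{72}$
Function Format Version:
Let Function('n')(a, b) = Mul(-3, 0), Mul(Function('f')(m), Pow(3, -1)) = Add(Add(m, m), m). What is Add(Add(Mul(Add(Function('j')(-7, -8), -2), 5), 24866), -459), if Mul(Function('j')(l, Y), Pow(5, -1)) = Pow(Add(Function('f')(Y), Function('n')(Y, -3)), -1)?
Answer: Rational(1756559, 72) ≈ 24397.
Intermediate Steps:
Function('f')(m) = Mul(9, m) (Function('f')(m) = Mul(3, Add(Add(m, m), m)) = Mul(3, Add(Mul(2, m), m)) = Mul(3, Mul(3, m)) = Mul(9, m))
Function('n')(a, b) = 0
Function('j')(l, Y) = Mul(Rational(5, 9), Pow(Y, -1)) (Function('j')(l, Y) = Mul(5, Pow(Add(Mul(9, Y), 0), -1)) = Mul(5, Pow(Mul(9, Y), -1)) = Mul(5, Mul(Rational(1, 9), Pow(Y, -1))) = Mul(Rational(5, 9), Pow(Y, -1)))
Add(Add(Mul(Add(Function('j')(-7, -8), -2), 5), 24866), -459) = Add(Add(Mul(Add(Mul(Rational(5, 9), Pow(-8, -1)), -2), 5), 24866), -459) = Add(Add(Mul(Add(Mul(Rational(5, 9), Rational(-1, 8)), -2), 5), 24866), -459) = Add(Add(Mul(Add(Rational(-5, 72), -2), 5), 24866), -459) = Add(Add(Mul(Rational(-149, 72), 5), 24866), -459) = Add(Add(Rational(-745, 72), 24866), -459) = Add(Rational(1789607, 72), -459) = Rational(1756559, 72)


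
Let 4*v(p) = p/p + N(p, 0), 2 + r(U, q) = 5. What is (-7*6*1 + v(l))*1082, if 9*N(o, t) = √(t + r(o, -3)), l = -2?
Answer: -90347/2 + 541*√3/18 ≈ -45121.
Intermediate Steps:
r(U, q) = 3 (r(U, q) = -2 + 5 = 3)
N(o, t) = √(3 + t)/9 (N(o, t) = √(t + 3)/9 = √(3 + t)/9)
v(p) = ¼ + √3/36 (v(p) = (p/p + √(3 + 0)/9)/4 = (1 + √3/9)/4 = ¼ + √3/36)
(-7*6*1 + v(l))*1082 = (-7*6*1 + (¼ + √3/36))*1082 = (-42*1 + (¼ + √3/36))*1082 = (-42 + (¼ + √3/36))*1082 = (-167/4 + √3/36)*1082 = -90347/2 + 541*√3/18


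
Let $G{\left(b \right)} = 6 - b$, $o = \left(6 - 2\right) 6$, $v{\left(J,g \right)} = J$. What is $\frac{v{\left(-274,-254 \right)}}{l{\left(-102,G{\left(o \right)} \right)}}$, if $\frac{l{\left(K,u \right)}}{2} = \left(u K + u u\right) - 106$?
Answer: $- \frac{137}{2054} \approx -0.066699$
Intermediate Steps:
$o = 24$ ($o = 4 \cdot 6 = 24$)
$l{\left(K,u \right)} = -212 + 2 u^{2} + 2 K u$ ($l{\left(K,u \right)} = 2 \left(\left(u K + u u\right) - 106\right) = 2 \left(\left(K u + u^{2}\right) - 106\right) = 2 \left(\left(u^{2} + K u\right) - 106\right) = 2 \left(-106 + u^{2} + K u\right) = -212 + 2 u^{2} + 2 K u$)
$\frac{v{\left(-274,-254 \right)}}{l{\left(-102,G{\left(o \right)} \right)}} = - \frac{274}{-212 + 2 \left(6 - 24\right)^{2} + 2 \left(-102\right) \left(6 - 24\right)} = - \frac{274}{-212 + 2 \left(-18\right)^{2} + 2 \left(-102\right) \left(-18\right)} = - \frac{274}{-212 + 2 \cdot 324 + 3672} = - \frac{274}{-212 + 648 + 3672} = - \frac{274}{4108} = \left(-274\right) \frac{1}{4108} = - \frac{137}{2054}$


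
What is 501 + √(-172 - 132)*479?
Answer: 501 + 1916*I*√19 ≈ 501.0 + 8351.7*I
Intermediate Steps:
501 + √(-172 - 132)*479 = 501 + √(-304)*479 = 501 + (4*I*√19)*479 = 501 + 1916*I*√19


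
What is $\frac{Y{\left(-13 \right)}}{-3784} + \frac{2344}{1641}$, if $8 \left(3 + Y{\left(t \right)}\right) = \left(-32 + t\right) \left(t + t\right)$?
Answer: $\frac{34538491}{24838176} \approx 1.3905$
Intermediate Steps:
$Y{\left(t \right)} = -3 + \frac{t \left(-32 + t\right)}{4}$ ($Y{\left(t \right)} = -3 + \frac{\left(-32 + t\right) \left(t + t\right)}{8} = -3 + \frac{\left(-32 + t\right) 2 t}{8} = -3 + \frac{2 t \left(-32 + t\right)}{8} = -3 + \frac{t \left(-32 + t\right)}{4}$)
$\frac{Y{\left(-13 \right)}}{-3784} + \frac{2344}{1641} = \frac{-3 - -104 + \frac{\left(-13\right)^{2}}{4}}{-3784} + \frac{2344}{1641} = \left(-3 + 104 + \frac{1}{4} \cdot 169\right) \left(- \frac{1}{3784}\right) + 2344 \cdot \frac{1}{1641} = \left(-3 + 104 + \frac{169}{4}\right) \left(- \frac{1}{3784}\right) + \frac{2344}{1641} = \frac{573}{4} \left(- \frac{1}{3784}\right) + \frac{2344}{1641} = - \frac{573}{15136} + \frac{2344}{1641} = \frac{34538491}{24838176}$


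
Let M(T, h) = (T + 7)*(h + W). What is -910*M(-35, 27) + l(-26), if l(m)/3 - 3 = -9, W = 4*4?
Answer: 1095622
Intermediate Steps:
W = 16
l(m) = -18 (l(m) = 9 + 3*(-9) = 9 - 27 = -18)
M(T, h) = (7 + T)*(16 + h) (M(T, h) = (T + 7)*(h + 16) = (7 + T)*(16 + h))
-910*M(-35, 27) + l(-26) = -910*(112 + 7*27 + 16*(-35) - 35*27) - 18 = -910*(112 + 189 - 560 - 945) - 18 = -910*(-1204) - 18 = 1095640 - 18 = 1095622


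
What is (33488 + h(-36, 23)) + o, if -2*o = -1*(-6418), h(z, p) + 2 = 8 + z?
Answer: 30249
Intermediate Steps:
h(z, p) = 6 + z (h(z, p) = -2 + (8 + z) = 6 + z)
o = -3209 (o = -(-1)*(-6418)/2 = -½*6418 = -3209)
(33488 + h(-36, 23)) + o = (33488 + (6 - 36)) - 3209 = (33488 - 30) - 3209 = 33458 - 3209 = 30249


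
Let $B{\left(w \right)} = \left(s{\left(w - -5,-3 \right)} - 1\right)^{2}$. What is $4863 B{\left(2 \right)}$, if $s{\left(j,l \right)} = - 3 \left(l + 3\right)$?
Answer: $4863$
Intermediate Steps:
$s{\left(j,l \right)} = -9 - 3 l$ ($s{\left(j,l \right)} = - 3 \left(3 + l\right) = -9 - 3 l$)
$B{\left(w \right)} = 1$ ($B{\left(w \right)} = \left(\left(-9 - -9\right) - 1\right)^{2} = \left(\left(-9 + 9\right) - 1\right)^{2} = \left(0 - 1\right)^{2} = \left(-1\right)^{2} = 1$)
$4863 B{\left(2 \right)} = 4863 \cdot 1 = 4863$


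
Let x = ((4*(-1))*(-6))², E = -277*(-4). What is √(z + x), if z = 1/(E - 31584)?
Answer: 5*√5349810373/15238 ≈ 24.000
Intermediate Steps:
E = 1108
z = -1/30476 (z = 1/(1108 - 31584) = 1/(-30476) = -1/30476 ≈ -3.2813e-5)
x = 576 (x = (-4*(-6))² = 24² = 576)
√(z + x) = √(-1/30476 + 576) = √(17554175/30476) = 5*√5349810373/15238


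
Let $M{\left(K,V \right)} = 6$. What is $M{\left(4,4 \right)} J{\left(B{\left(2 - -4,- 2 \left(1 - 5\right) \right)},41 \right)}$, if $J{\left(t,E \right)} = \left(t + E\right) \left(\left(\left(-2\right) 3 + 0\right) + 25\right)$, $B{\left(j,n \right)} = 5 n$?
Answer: $9234$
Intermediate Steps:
$J{\left(t,E \right)} = 19 E + 19 t$ ($J{\left(t,E \right)} = \left(E + t\right) \left(\left(-6 + 0\right) + 25\right) = \left(E + t\right) \left(-6 + 25\right) = \left(E + t\right) 19 = 19 E + 19 t$)
$M{\left(4,4 \right)} J{\left(B{\left(2 - -4,- 2 \left(1 - 5\right) \right)},41 \right)} = 6 \left(19 \cdot 41 + 19 \cdot 5 \left(- 2 \left(1 - 5\right)\right)\right) = 6 \left(779 + 19 \cdot 5 \left(\left(-2\right) \left(-4\right)\right)\right) = 6 \left(779 + 19 \cdot 5 \cdot 8\right) = 6 \left(779 + 19 \cdot 40\right) = 6 \left(779 + 760\right) = 6 \cdot 1539 = 9234$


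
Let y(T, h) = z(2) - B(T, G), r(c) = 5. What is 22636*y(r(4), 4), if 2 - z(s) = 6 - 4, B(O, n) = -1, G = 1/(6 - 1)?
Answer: 22636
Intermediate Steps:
G = 1/5 ≈ 0.20000
z(s) = 0 (z(s) = 2 - (6 - 4) = 2 - 1*2 = 2 - 2 = 0)
y(T, h) = 1 (y(T, h) = 0 - 1*(-1) = 0 + 1 = 1)
22636*y(r(4), 4) = 22636*1 = 22636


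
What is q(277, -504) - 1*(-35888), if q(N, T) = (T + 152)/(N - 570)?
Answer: 10515536/293 ≈ 35889.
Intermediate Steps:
q(N, T) = (152 + T)/(-570 + N)
q(277, -504) - 1*(-35888) = (152 - 504)/(-570 + 277) - 1*(-35888) = -352/(-293) + 35888 = -1/293*(-352) + 35888 = 352/293 + 35888 = 10515536/293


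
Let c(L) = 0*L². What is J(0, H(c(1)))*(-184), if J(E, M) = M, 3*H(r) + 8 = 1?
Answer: 1288/3 ≈ 429.33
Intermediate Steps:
c(L) = 0
H(r) = -7/3 (H(r) = -8/3 + (⅓)*1 = -8/3 + ⅓ = -7/3)
J(0, H(c(1)))*(-184) = -7/3*(-184) = 1288/3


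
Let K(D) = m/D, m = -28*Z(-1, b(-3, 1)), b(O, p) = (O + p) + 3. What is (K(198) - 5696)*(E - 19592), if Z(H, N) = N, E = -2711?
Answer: 12577063154/99 ≈ 1.2704e+8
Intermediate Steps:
b(O, p) = 3 + O + p
m = -28 (m = -28*(3 - 3 + 1) = -28*1 = -28)
K(D) = -28/D
(K(198) - 5696)*(E - 19592) = (-28/198 - 5696)*(-2711 - 19592) = (-28*1/198 - 5696)*(-22303) = (-14/99 - 5696)*(-22303) = -563918/99*(-22303) = 12577063154/99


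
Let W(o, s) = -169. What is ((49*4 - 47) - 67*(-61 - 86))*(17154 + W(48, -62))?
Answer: 169816030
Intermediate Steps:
((49*4 - 47) - 67*(-61 - 86))*(17154 + W(48, -62)) = ((49*4 - 47) - 67*(-61 - 86))*(17154 - 169) = ((196 - 47) - 67*(-147))*16985 = (149 + 9849)*16985 = 9998*16985 = 169816030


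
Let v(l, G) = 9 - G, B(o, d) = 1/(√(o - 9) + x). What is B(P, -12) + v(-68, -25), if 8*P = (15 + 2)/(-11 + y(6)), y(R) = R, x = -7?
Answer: 79178/2337 - 2*I*√3770/2337 ≈ 33.88 - 0.052546*I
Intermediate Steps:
P = -17/40 (P = ((15 + 2)/(-11 + 6))/8 = (17/(-5))/8 = (17*(-⅕))/8 = (⅛)*(-17/5) = -17/40 ≈ -0.42500)
B(o, d) = 1/(-7 + √(-9 + o)) (B(o, d) = 1/(√(o - 9) - 7) = 1/(√(-9 + o) - 7) = 1/(-7 + √(-9 + o)))
B(P, -12) + v(-68, -25) = 1/(-7 + √(-9 - 17/40)) + (9 - 1*(-25)) = 1/(-7 + √(-377/40)) + (9 + 25) = 1/(-7 + I*√3770/20) + 34 = 34 + 1/(-7 + I*√3770/20)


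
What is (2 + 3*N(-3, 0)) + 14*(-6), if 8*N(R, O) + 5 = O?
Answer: -671/8 ≈ -83.875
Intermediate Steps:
N(R, O) = -5/8 + O/8
(2 + 3*N(-3, 0)) + 14*(-6) = (2 + 3*(-5/8 + (⅛)*0)) + 14*(-6) = (2 + 3*(-5/8 + 0)) - 84 = (2 + 3*(-5/8)) - 84 = (2 - 15/8) - 84 = ⅛ - 84 = -671/8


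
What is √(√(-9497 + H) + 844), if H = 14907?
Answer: √(844 + √5410) ≈ 30.291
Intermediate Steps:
√(√(-9497 + H) + 844) = √(√(-9497 + 14907) + 844) = √(√5410 + 844) = √(844 + √5410)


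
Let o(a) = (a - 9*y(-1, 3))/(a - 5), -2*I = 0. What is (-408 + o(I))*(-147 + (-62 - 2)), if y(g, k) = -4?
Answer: 438036/5 ≈ 87607.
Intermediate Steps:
I = 0 (I = -½*0 = 0)
o(a) = (36 + a)/(-5 + a) (o(a) = (a - 9*(-4))/(a - 5) = (a + 36)/(-5 + a) = (36 + a)/(-5 + a))
(-408 + o(I))*(-147 + (-62 - 2)) = (-408 + (36 + 0)/(-5 + 0))*(-147 + (-62 - 2)) = (-408 + 36/(-5))*(-147 - 64) = (-408 - ⅕*36)*(-211) = (-408 - 36/5)*(-211) = -2076/5*(-211) = 438036/5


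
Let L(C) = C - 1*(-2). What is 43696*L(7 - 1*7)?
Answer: 87392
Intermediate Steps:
L(C) = 2 + C (L(C) = C + 2 = 2 + C)
43696*L(7 - 1*7) = 43696*(2 + (7 - 1*7)) = 43696*(2 + (7 - 7)) = 43696*(2 + 0) = 43696*2 = 87392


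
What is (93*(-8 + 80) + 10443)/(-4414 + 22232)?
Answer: 17139/17818 ≈ 0.96189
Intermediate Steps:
(93*(-8 + 80) + 10443)/(-4414 + 22232) = (93*72 + 10443)/17818 = (6696 + 10443)*(1/17818) = 17139*(1/17818) = 17139/17818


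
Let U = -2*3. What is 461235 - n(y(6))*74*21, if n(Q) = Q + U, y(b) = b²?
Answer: 414615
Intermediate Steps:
U = -6
n(Q) = -6 + Q (n(Q) = Q - 6 = -6 + Q)
461235 - n(y(6))*74*21 = 461235 - (-6 + 6²)*74*21 = 461235 - (-6 + 36)*74*21 = 461235 - 30*74*21 = 461235 - 2220*21 = 461235 - 1*46620 = 461235 - 46620 = 414615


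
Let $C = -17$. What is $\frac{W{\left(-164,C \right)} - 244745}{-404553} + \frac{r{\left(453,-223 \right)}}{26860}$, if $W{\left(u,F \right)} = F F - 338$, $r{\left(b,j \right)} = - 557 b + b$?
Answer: $- \frac{7943232347}{905524465} \approx -8.772$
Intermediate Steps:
$r{\left(b,j \right)} = - 556 b$
$W{\left(u,F \right)} = -338 + F^{2}$ ($W{\left(u,F \right)} = F^{2} - 338 = -338 + F^{2}$)
$\frac{W{\left(-164,C \right)} - 244745}{-404553} + \frac{r{\left(453,-223 \right)}}{26860} = \frac{\left(-338 + \left(-17\right)^{2}\right) - 244745}{-404553} + \frac{\left(-556\right) 453}{26860} = \left(\left(-338 + 289\right) - 244745\right) \left(- \frac{1}{404553}\right) - \frac{62967}{6715} = \left(-49 - 244745\right) \left(- \frac{1}{404553}\right) - \frac{62967}{6715} = \left(-244794\right) \left(- \frac{1}{404553}\right) - \frac{62967}{6715} = \frac{81598}{134851} - \frac{62967}{6715} = - \frac{7943232347}{905524465}$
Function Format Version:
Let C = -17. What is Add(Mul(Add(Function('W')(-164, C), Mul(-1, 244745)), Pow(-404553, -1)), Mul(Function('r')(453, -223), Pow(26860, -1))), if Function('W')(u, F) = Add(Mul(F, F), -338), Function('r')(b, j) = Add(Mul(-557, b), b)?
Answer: Rational(-7943232347, 905524465) ≈ -8.7720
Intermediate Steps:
Function('r')(b, j) = Mul(-556, b)
Function('W')(u, F) = Add(-338, Pow(F, 2)) (Function('W')(u, F) = Add(Pow(F, 2), -338) = Add(-338, Pow(F, 2)))
Add(Mul(Add(Function('W')(-164, C), Mul(-1, 244745)), Pow(-404553, -1)), Mul(Function('r')(453, -223), Pow(26860, -1))) = Add(Mul(Add(Add(-338, Pow(-17, 2)), Mul(-1, 244745)), Pow(-404553, -1)), Mul(Mul(-556, 453), Pow(26860, -1))) = Add(Mul(Add(Add(-338, 289), -244745), Rational(-1, 404553)), Mul(-251868, Rational(1, 26860))) = Add(Mul(Add(-49, -244745), Rational(-1, 404553)), Rational(-62967, 6715)) = Add(Mul(-244794, Rational(-1, 404553)), Rational(-62967, 6715)) = Add(Rational(81598, 134851), Rational(-62967, 6715)) = Rational(-7943232347, 905524465)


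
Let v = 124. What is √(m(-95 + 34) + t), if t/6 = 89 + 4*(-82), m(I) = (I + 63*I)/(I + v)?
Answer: I*√659722/21 ≈ 38.678*I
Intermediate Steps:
m(I) = 64*I/(124 + I) (m(I) = (I + 63*I)/(I + 124) = (64*I)/(124 + I) = 64*I/(124 + I))
t = -1434 (t = 6*(89 + 4*(-82)) = 6*(89 - 328) = 6*(-239) = -1434)
√(m(-95 + 34) + t) = √(64*(-95 + 34)/(124 + (-95 + 34)) - 1434) = √(64*(-61)/(124 - 61) - 1434) = √(64*(-61)/63 - 1434) = √(64*(-61)*(1/63) - 1434) = √(-3904/63 - 1434) = √(-94246/63) = I*√659722/21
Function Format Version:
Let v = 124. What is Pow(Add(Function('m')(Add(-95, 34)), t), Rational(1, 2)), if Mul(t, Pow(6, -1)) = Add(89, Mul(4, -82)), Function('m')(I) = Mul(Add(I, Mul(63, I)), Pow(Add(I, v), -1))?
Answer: Mul(Rational(1, 21), I, Pow(659722, Rational(1, 2))) ≈ Mul(38.678, I)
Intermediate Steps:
Function('m')(I) = Mul(64, I, Pow(Add(124, I), -1)) (Function('m')(I) = Mul(Add(I, Mul(63, I)), Pow(Add(I, 124), -1)) = Mul(Mul(64, I), Pow(Add(124, I), -1)) = Mul(64, I, Pow(Add(124, I), -1)))
t = -1434 (t = Mul(6, Add(89, Mul(4, -82))) = Mul(6, Add(89, -328)) = Mul(6, -239) = -1434)
Pow(Add(Function('m')(Add(-95, 34)), t), Rational(1, 2)) = Pow(Add(Mul(64, Add(-95, 34), Pow(Add(124, Add(-95, 34)), -1)), -1434), Rational(1, 2)) = Pow(Add(Mul(64, -61, Pow(Add(124, -61), -1)), -1434), Rational(1, 2)) = Pow(Add(Mul(64, -61, Pow(63, -1)), -1434), Rational(1, 2)) = Pow(Add(Mul(64, -61, Rational(1, 63)), -1434), Rational(1, 2)) = Pow(Add(Rational(-3904, 63), -1434), Rational(1, 2)) = Pow(Rational(-94246, 63), Rational(1, 2)) = Mul(Rational(1, 21), I, Pow(659722, Rational(1, 2)))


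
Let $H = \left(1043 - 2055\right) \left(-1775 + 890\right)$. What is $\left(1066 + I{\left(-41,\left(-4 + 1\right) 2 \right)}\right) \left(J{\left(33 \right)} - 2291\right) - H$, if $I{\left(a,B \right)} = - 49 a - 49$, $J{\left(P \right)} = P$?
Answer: $-7728328$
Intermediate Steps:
$I{\left(a,B \right)} = -49 - 49 a$
$H = 895620$ ($H = \left(-1012\right) \left(-885\right) = 895620$)
$\left(1066 + I{\left(-41,\left(-4 + 1\right) 2 \right)}\right) \left(J{\left(33 \right)} - 2291\right) - H = \left(1066 - -1960\right) \left(33 - 2291\right) - 895620 = \left(1066 + \left(-49 + 2009\right)\right) \left(-2258\right) - 895620 = \left(1066 + 1960\right) \left(-2258\right) - 895620 = 3026 \left(-2258\right) - 895620 = -6832708 - 895620 = -7728328$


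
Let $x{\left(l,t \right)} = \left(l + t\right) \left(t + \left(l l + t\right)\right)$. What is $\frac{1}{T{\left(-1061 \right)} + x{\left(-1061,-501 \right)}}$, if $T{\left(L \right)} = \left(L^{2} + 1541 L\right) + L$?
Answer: $- \frac{1}{1757321419} \approx -5.6905 \cdot 10^{-10}$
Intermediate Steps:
$T{\left(L \right)} = L^{2} + 1542 L$
$x{\left(l,t \right)} = \left(l + t\right) \left(l^{2} + 2 t\right)$ ($x{\left(l,t \right)} = \left(l + t\right) \left(t + \left(l^{2} + t\right)\right) = \left(l + t\right) \left(t + \left(t + l^{2}\right)\right) = \left(l + t\right) \left(l^{2} + 2 t\right)$)
$\frac{1}{T{\left(-1061 \right)} + x{\left(-1061,-501 \right)}} = \frac{1}{- 1061 \left(1542 - 1061\right) + \left(\left(-1061\right)^{3} + 2 \left(-501\right)^{2} - 501 \left(-1061\right)^{2} + 2 \left(-1061\right) \left(-501\right)\right)} = \frac{1}{\left(-1061\right) 481 + \left(-1194389981 + 2 \cdot 251001 - 563986221 + 1063122\right)} = \frac{1}{-510341 + \left(-1194389981 + 502002 - 563986221 + 1063122\right)} = \frac{1}{-510341 - 1756811078} = \frac{1}{-1757321419} = - \frac{1}{1757321419}$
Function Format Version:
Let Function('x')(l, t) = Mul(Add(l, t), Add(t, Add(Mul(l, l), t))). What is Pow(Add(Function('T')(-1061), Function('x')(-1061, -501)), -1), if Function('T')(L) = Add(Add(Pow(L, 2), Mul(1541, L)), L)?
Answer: Rational(-1, 1757321419) ≈ -5.6905e-10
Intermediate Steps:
Function('T')(L) = Add(Pow(L, 2), Mul(1542, L))
Function('x')(l, t) = Mul(Add(l, t), Add(Pow(l, 2), Mul(2, t))) (Function('x')(l, t) = Mul(Add(l, t), Add(t, Add(Pow(l, 2), t))) = Mul(Add(l, t), Add(t, Add(t, Pow(l, 2)))) = Mul(Add(l, t), Add(Pow(l, 2), Mul(2, t))))
Pow(Add(Function('T')(-1061), Function('x')(-1061, -501)), -1) = Pow(Add(Mul(-1061, Add(1542, -1061)), Add(Pow(-1061, 3), Mul(2, Pow(-501, 2)), Mul(-501, Pow(-1061, 2)), Mul(2, -1061, -501))), -1) = Pow(Add(Mul(-1061, 481), Add(-1194389981, Mul(2, 251001), Mul(-501, 1125721), 1063122)), -1) = Pow(Add(-510341, Add(-1194389981, 502002, -563986221, 1063122)), -1) = Pow(Add(-510341, -1756811078), -1) = Pow(-1757321419, -1) = Rational(-1, 1757321419)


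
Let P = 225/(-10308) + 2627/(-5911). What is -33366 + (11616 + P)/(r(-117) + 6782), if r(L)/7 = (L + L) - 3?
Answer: -3471467494880489/104049134108 ≈ -33364.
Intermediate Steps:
r(L) = -21 + 14*L (r(L) = 7*((L + L) - 3) = 7*(2*L - 3) = 7*(-3 + 2*L) = -21 + 14*L)
P = -9469697/20310196 (P = 225*(-1/10308) + 2627*(-1/5911) = -75/3436 - 2627/5911 = -9469697/20310196 ≈ -0.46625)
-33366 + (11616 + P)/(r(-117) + 6782) = -33366 + (11616 - 9469697/20310196)/((-21 + 14*(-117)) + 6782) = -33366 + 235913767039/(20310196*((-21 - 1638) + 6782)) = -33366 + 235913767039/(20310196*(-1659 + 6782)) = -33366 + (235913767039/20310196)/5123 = -33366 + (235913767039/20310196)*(1/5123) = -33366 + 235913767039/104049134108 = -3471467494880489/104049134108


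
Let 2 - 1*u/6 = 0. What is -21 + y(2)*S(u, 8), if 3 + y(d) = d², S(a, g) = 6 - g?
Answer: -23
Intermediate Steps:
u = 12 (u = 12 - 6*0 = 12 + 0 = 12)
y(d) = -3 + d²
-21 + y(2)*S(u, 8) = -21 + (-3 + 2²)*(6 - 1*8) = -21 + (-3 + 4)*(6 - 8) = -21 + 1*(-2) = -21 - 2 = -23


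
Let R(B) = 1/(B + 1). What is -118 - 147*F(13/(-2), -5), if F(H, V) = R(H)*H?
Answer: -3209/11 ≈ -291.73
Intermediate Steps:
R(B) = 1/(1 + B)
F(H, V) = H/(1 + H)
-118 - 147*F(13/(-2), -5) = -118 - 147*13/(-2)/(1 + 13/(-2)) = -118 - 147*13*(-½)/(1 + 13*(-½)) = -118 - (-1911)/(2*(1 - 13/2)) = -118 - (-1911)/(2*(-11/2)) = -118 - (-1911)*(-2)/(2*11) = -118 - 147*13/11 = -118 - 1911/11 = -3209/11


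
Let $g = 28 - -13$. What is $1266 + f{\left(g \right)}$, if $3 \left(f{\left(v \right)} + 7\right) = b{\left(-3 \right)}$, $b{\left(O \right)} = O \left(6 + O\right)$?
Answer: $1256$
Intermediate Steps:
$g = 41$ ($g = 28 + 13 = 41$)
$f{\left(v \right)} = -10$ ($f{\left(v \right)} = -7 + \frac{\left(-3\right) \left(6 - 3\right)}{3} = -7 + \frac{\left(-3\right) 3}{3} = -7 + \frac{1}{3} \left(-9\right) = -7 - 3 = -10$)
$1266 + f{\left(g \right)} = 1266 - 10 = 1256$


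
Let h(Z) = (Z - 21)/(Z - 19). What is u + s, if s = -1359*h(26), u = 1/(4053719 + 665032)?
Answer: -32063913038/33031257 ≈ -970.71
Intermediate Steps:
u = 1/4718751 ≈ 2.1192e-7
h(Z) = (-21 + Z)/(-19 + Z)
s = -6795/7 (s = -1359*(-21 + 26)/(-19 + 26) = -1359*5/7 = -6795/7 ≈ -970.71)
u + s = 1/4718751 - 6795/7 = -32063913038/33031257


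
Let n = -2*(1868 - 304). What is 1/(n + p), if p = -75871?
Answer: -1/78999 ≈ -1.2658e-5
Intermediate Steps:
n = -3128 (n = -2*1564 = -3128)
1/(n + p) = 1/(-3128 - 75871) = 1/(-78999) = -1/78999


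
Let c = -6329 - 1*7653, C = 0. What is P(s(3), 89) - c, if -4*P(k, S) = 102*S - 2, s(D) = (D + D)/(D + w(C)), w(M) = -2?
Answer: 11713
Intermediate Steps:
s(D) = 2*D/(-2 + D) (s(D) = (D + D)/(D - 2) = (2*D)/(-2 + D) = 2*D/(-2 + D))
P(k, S) = ½ - 51*S/2 (P(k, S) = -(102*S - 2)/4 = -(-2 + 102*S)/4 = ½ - 51*S/2)
c = -13982 (c = -6329 - 7653 = -13982)
P(s(3), 89) - c = (½ - 51/2*89) - 1*(-13982) = (½ - 4539/2) + 13982 = -2269 + 13982 = 11713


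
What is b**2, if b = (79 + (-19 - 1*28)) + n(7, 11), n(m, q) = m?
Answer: 1521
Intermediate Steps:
b = 39 (b = (79 + (-19 - 1*28)) + 7 = (79 + (-19 - 28)) + 7 = (79 - 47) + 7 = 32 + 7 = 39)
b**2 = 39**2 = 1521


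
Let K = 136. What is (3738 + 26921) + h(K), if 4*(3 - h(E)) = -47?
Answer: 122695/4 ≈ 30674.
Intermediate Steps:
h(E) = 59/4 (h(E) = 3 - 1/4*(-47) = 3 + 47/4 = 59/4)
(3738 + 26921) + h(K) = (3738 + 26921) + 59/4 = 30659 + 59/4 = 122695/4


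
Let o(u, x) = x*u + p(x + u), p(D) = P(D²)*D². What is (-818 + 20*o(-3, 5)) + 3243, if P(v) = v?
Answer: 2445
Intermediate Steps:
p(D) = D⁴ (p(D) = D²*D² = D⁴)
o(u, x) = (u + x)⁴ + u*x (o(u, x) = x*u + (x + u)⁴ = u*x + (u + x)⁴ = (u + x)⁴ + u*x)
(-818 + 20*o(-3, 5)) + 3243 = (-818 + 20*((-3 + 5)⁴ - 3*5)) + 3243 = (-818 + 20*(2⁴ - 15)) + 3243 = (-818 + 20*(16 - 15)) + 3243 = (-818 + 20*1) + 3243 = (-818 + 20) + 3243 = -798 + 3243 = 2445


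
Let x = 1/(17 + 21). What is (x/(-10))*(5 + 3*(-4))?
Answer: 7/380 ≈ 0.018421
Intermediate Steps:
x = 1/38 ≈ 0.026316
(x/(-10))*(5 + 3*(-4)) = ((1/38)/(-10))*(5 + 3*(-4)) = ((1/38)*(-⅒))*(5 - 12) = -1/380*(-7) = 7/380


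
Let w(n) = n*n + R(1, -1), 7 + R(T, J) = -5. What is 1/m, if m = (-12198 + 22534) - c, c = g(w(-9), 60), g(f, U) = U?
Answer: 1/10276 ≈ 9.7314e-5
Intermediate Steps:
R(T, J) = -12 (R(T, J) = -7 - 5 = -12)
w(n) = -12 + n**2 (w(n) = n*n - 12 = n**2 - 12 = -12 + n**2)
c = 60
m = 10276 (m = (-12198 + 22534) - 1*60 = 10336 - 60 = 10276)
1/m = 1/10276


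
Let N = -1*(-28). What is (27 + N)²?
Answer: 3025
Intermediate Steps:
N = 28
(27 + N)² = (27 + 28)² = 55² = 3025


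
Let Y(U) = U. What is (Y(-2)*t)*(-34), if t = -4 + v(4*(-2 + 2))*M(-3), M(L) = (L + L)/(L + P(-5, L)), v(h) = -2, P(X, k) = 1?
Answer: -680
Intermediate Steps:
M(L) = 2*L/(1 + L) (M(L) = (L + L)/(L + 1) = (2*L)/(1 + L) = 2*L/(1 + L))
t = -10 (t = -4 - 4*(-3)/(1 - 3) = -4 - 4*(-3)/(-2) = -4 - 4*(-3)*(-1)/2 = -4 - 2*3 = -4 - 6 = -10)
(Y(-2)*t)*(-34) = -2*(-10)*(-34) = 20*(-34) = -680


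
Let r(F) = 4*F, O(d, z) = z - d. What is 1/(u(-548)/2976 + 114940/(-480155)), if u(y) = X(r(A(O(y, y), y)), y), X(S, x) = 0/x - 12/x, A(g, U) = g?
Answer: -13050997024/3124065121 ≈ -4.1776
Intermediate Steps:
X(S, x) = -12/x (X(S, x) = 0 - 12/x = -12/x)
u(y) = -12/y
1/(u(-548)/2976 + 114940/(-480155)) = 1/(-12/(-548)/2976 + 114940/(-480155)) = 1/(-12*(-1/548)*(1/2976) + 114940*(-1/480155)) = 1/((3/137)*(1/2976) - 22988/96031) = 1/(1/135904 - 22988/96031) = 1/(-3124065121/13050997024) = -13050997024/3124065121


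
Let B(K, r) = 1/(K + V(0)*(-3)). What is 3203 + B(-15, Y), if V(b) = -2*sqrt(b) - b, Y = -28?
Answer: 48044/15 ≈ 3202.9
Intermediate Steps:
V(b) = -b - 2*sqrt(b)
B(K, r) = 1/K (B(K, r) = 1/(K + (-1*0 - 2*sqrt(0))*(-3)) = 1/(K + (0 - 2*0)*(-3)) = 1/(K + (0 + 0)*(-3)) = 1/(K + 0*(-3)) = 1/(K + 0) = 1/K)
3203 + B(-15, Y) = 3203 + 1/(-15) = 3203 - 1/15 = 48044/15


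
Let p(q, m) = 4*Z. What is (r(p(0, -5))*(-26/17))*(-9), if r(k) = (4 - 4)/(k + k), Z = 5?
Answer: 0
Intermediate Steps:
p(q, m) = 20 (p(q, m) = 4*5 = 20)
r(k) = 0 (r(k) = 0/((2*k)) = 0*(1/(2*k)) = 0)
(r(p(0, -5))*(-26/17))*(-9) = (0*(-26/17))*(-9) = 0*(-9) = 0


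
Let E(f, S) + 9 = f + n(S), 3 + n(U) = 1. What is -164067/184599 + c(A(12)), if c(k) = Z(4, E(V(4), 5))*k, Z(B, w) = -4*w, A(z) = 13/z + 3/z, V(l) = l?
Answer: 2242543/61533 ≈ 36.445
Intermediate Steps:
n(U) = -2 (n(U) = -3 + 1 = -2)
A(z) = 16/z
E(f, S) = -11 + f (E(f, S) = -9 + (f - 2) = -9 + (-2 + f) = -11 + f)
c(k) = 28*k (c(k) = (-4*(-11 + 4))*k = (-4*(-7))*k = 28*k)
-164067/184599 + c(A(12)) = -164067/184599 + 28*(16/12) = -164067*1/184599 + 28*(16*(1/12)) = -54689/61533 + 28*(4/3) = -54689/61533 + 112/3 = 2242543/61533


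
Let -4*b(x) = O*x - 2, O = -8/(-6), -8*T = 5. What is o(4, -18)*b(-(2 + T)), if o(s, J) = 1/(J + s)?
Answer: -23/336 ≈ -0.068452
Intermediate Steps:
T = -5/8 (T = -⅛*5 = -5/8 ≈ -0.62500)
O = 4/3 (O = -8*(-⅙) = 4/3 ≈ 1.3333)
b(x) = ½ - x/3 (b(x) = -(4*x/3 - 2)/4 = -(-2 + 4*x/3)/4 = ½ - x/3)
o(4, -18)*b(-(2 + T)) = (½ - (-1)*(2 - 5/8)/3)/(-18 + 4) = (½ - (-1)*11/(3*8))/(-14) = -(½ - ⅓*(-11/8))/14 = -(½ + 11/24)/14 = -1/14*23/24 = -23/336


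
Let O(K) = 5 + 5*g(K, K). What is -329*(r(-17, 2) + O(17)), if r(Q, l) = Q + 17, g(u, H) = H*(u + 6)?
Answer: -644840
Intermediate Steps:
g(u, H) = H*(6 + u)
O(K) = 5 + 5*K*(6 + K) (O(K) = 5 + 5*(K*(6 + K)) = 5 + 5*K*(6 + K))
r(Q, l) = 17 + Q
-329*(r(-17, 2) + O(17)) = -329*((17 - 17) + (5 + 5*17*(6 + 17))) = -329*(0 + (5 + 5*17*23)) = -329*(0 + (5 + 1955)) = -329*(0 + 1960) = -329*1960 = -644840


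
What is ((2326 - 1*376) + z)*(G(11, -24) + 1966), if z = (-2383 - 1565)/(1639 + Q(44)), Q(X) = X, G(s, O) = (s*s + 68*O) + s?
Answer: 509167444/561 ≈ 9.0761e+5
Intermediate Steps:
G(s, O) = s + s² + 68*O (G(s, O) = (s² + 68*O) + s = s + s² + 68*O)
z = -1316/561 (z = (-2383 - 1565)/(1639 + 44) = -3948/1683 = -3948*1/1683 = -1316/561 ≈ -2.3458)
((2326 - 1*376) + z)*(G(11, -24) + 1966) = ((2326 - 1*376) - 1316/561)*((11 + 11² + 68*(-24)) + 1966) = ((2326 - 376) - 1316/561)*((11 + 121 - 1632) + 1966) = (1950 - 1316/561)*(-1500 + 1966) = (1092634/561)*466 = 509167444/561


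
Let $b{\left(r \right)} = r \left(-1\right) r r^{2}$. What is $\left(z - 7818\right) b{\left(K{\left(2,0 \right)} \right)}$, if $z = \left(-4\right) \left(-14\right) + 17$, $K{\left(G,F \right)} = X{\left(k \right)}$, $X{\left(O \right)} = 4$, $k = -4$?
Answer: $1982720$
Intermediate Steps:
$K{\left(G,F \right)} = 4$
$z = 73$ ($z = 56 + 17 = 73$)
$b{\left(r \right)} = - r^{4}$ ($b{\left(r \right)} = - r r r^{2} = - r^{2} r^{2} = - r^{4}$)
$\left(z - 7818\right) b{\left(K{\left(2,0 \right)} \right)} = \left(73 - 7818\right) \left(- 4^{4}\right) = - 7745 \left(\left(-1\right) 256\right) = \left(-7745\right) \left(-256\right) = 1982720$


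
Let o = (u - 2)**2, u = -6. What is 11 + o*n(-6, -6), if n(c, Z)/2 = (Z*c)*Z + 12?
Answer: -26101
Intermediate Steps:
o = 64 (o = (-6 - 2)**2 = (-8)**2 = 64)
n(c, Z) = 24 + 2*c*Z**2 (n(c, Z) = 2*((Z*c)*Z + 12) = 2*(c*Z**2 + 12) = 2*(12 + c*Z**2) = 24 + 2*c*Z**2)
11 + o*n(-6, -6) = 11 + 64*(24 + 2*(-6)*(-6)**2) = 11 + 64*(24 + 2*(-6)*36) = 11 + 64*(24 - 432) = 11 + 64*(-408) = 11 - 26112 = -26101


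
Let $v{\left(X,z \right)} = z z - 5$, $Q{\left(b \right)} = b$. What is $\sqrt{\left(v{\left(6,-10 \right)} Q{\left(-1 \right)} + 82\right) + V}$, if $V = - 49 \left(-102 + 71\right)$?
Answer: $\sqrt{1506} \approx 38.807$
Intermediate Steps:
$V = 1519$ ($V = \left(-49\right) \left(-31\right) = 1519$)
$v{\left(X,z \right)} = -5 + z^{2}$ ($v{\left(X,z \right)} = z^{2} - 5 = -5 + z^{2}$)
$\sqrt{\left(v{\left(6,-10 \right)} Q{\left(-1 \right)} + 82\right) + V} = \sqrt{\left(\left(-5 + \left(-10\right)^{2}\right) \left(-1\right) + 82\right) + 1519} = \sqrt{\left(\left(-5 + 100\right) \left(-1\right) + 82\right) + 1519} = \sqrt{\left(95 \left(-1\right) + 82\right) + 1519} = \sqrt{\left(-95 + 82\right) + 1519} = \sqrt{-13 + 1519} = \sqrt{1506}$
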